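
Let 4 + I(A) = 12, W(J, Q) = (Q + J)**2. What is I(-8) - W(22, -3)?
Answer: -353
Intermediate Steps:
W(J, Q) = (J + Q)**2
I(A) = 8 (I(A) = -4 + 12 = 8)
I(-8) - W(22, -3) = 8 - (22 - 3)**2 = 8 - 1*19**2 = 8 - 1*361 = 8 - 361 = -353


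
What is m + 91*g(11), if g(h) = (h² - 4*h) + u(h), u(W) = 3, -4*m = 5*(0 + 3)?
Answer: 29105/4 ≈ 7276.3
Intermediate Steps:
m = -15/4 (m = -5*(0 + 3)/4 = -5*3/4 = -¼*15 = -15/4 ≈ -3.7500)
g(h) = 3 + h² - 4*h (g(h) = (h² - 4*h) + 3 = 3 + h² - 4*h)
m + 91*g(11) = -15/4 + 91*(3 + 11² - 4*11) = -15/4 + 91*(3 + 121 - 44) = -15/4 + 91*80 = -15/4 + 7280 = 29105/4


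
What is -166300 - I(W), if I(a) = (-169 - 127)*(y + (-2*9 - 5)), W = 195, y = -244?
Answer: -245332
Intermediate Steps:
I(a) = 79032 (I(a) = (-169 - 127)*(-244 + (-2*9 - 5)) = -296*(-244 + (-18 - 5)) = -296*(-244 - 23) = -296*(-267) = 79032)
-166300 - I(W) = -166300 - 1*79032 = -166300 - 79032 = -245332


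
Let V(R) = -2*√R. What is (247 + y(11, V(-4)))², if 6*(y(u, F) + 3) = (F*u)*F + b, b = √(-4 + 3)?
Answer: (1288 + I)²/36 ≈ 46082.0 + 71.556*I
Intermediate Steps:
b = I (b = √(-1) = I ≈ 1.0*I)
y(u, F) = -3 + I/6 + u*F²/6 (y(u, F) = -3 + ((F*u)*F + I)/6 = -3 + (u*F² + I)/6 = -3 + (I + u*F²)/6 = -3 + (I/6 + u*F²/6) = -3 + I/6 + u*F²/6)
(247 + y(11, V(-4)))² = (247 + (-3 + I/6 + (⅙)*11*(-4*I)²))² = (247 + (-3 + I/6 + (⅙)*11*(-16)))² = (247 + (-3 + I/6 - 88/3))² = (247 + (-97/3 + I/6))² = (644/3 + I/6)²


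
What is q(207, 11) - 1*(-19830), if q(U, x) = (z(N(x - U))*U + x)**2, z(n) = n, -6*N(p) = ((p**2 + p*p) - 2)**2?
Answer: 41472624813918935407351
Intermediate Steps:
N(p) = -(-2 + 2*p**2)**2/6 (N(p) = -((p**2 + p*p) - 2)**2/6 = -((p**2 + p**2) - 2)**2/6 = -(2*p**2 - 2)**2/6 = -(-2 + 2*p**2)**2/6)
q(U, x) = (x - 2*U*(-1 + (x - U)**2)**2/3)**2 (q(U, x) = ((-2*(-1 + (x - U)**2)**2/3)*U + x)**2 = (-2*U*(-1 + (x - U)**2)**2/3 + x)**2 = (x - 2*U*(-1 + (x - U)**2)**2/3)**2)
q(207, 11) - 1*(-19830) = (-3*11 + 2*207*(-1 + (207 - 1*11)**2)**2)**2/9 - 1*(-19830) = (-33 + 2*207*(-1 + (207 - 11)**2)**2)**2/9 + 19830 = (-33 + 2*207*(-1 + 196**2)**2)**2/9 + 19830 = (-33 + 2*207*(-1 + 38416)**2)**2/9 + 19830 = (-33 + 2*207*38415**2)**2/9 + 19830 = (-33 + 2*207*1475712225)**2/9 + 19830 = (-33 + 610944861150)**2/9 + 19830 = (1/9)*610944861117**2 + 19830 = (1/9)*373253623325270418487689 + 19830 = 41472624813918935387521 + 19830 = 41472624813918935407351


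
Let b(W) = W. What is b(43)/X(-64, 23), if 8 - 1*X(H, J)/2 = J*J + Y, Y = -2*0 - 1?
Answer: -43/1040 ≈ -0.041346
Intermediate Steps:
Y = -1 (Y = 0 - 1 = -1)
X(H, J) = 18 - 2*J² (X(H, J) = 16 - 2*(J*J - 1) = 16 - 2*(J² - 1) = 16 - 2*(-1 + J²) = 16 + (2 - 2*J²) = 18 - 2*J²)
b(43)/X(-64, 23) = 43/(18 - 2*23²) = 43/(18 - 2*529) = 43/(18 - 1058) = 43/(-1040) = 43*(-1/1040) = -43/1040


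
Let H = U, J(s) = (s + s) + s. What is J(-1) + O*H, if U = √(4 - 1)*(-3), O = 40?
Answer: -3 - 120*√3 ≈ -210.85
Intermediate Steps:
J(s) = 3*s (J(s) = 2*s + s = 3*s)
U = -3*√3 (U = √3*(-3) = -3*√3 ≈ -5.1962)
H = -3*√3 ≈ -5.1962
J(-1) + O*H = 3*(-1) + 40*(-3*√3) = -3 - 120*√3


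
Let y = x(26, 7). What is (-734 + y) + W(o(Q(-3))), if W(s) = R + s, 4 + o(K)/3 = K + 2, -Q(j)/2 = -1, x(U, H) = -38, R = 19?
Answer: -753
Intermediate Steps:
Q(j) = 2 (Q(j) = -2*(-1) = 2)
o(K) = -6 + 3*K (o(K) = -12 + 3*(K + 2) = -12 + 3*(2 + K) = -12 + (6 + 3*K) = -6 + 3*K)
y = -38
W(s) = 19 + s
(-734 + y) + W(o(Q(-3))) = (-734 - 38) + (19 + (-6 + 3*2)) = -772 + (19 + (-6 + 6)) = -772 + (19 + 0) = -772 + 19 = -753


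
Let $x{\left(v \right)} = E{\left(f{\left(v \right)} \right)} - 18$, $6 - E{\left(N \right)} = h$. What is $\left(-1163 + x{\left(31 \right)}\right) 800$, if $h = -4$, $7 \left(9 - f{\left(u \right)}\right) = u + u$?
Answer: $-936800$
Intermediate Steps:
$f{\left(u \right)} = 9 - \frac{2 u}{7}$ ($f{\left(u \right)} = 9 - \frac{u + u}{7} = 9 - \frac{2 u}{7}$)
$E{\left(N \right)} = 10$ ($E{\left(N \right)} = 6 - -4 = 6 + 4 = 10$)
$x{\left(v \right)} = -8$ ($x{\left(v \right)} = 10 - 18 = -8$)
$\left(-1163 + x{\left(31 \right)}\right) 800 = \left(-1163 - 8\right) 800 = \left(-1171\right) 800 = -936800$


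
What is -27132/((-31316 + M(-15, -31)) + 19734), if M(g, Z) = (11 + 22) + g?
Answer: 969/413 ≈ 2.3462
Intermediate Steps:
M(g, Z) = 33 + g
-27132/((-31316 + M(-15, -31)) + 19734) = -27132/((-31316 + (33 - 15)) + 19734) = -27132/((-31316 + 18) + 19734) = -27132/(-31298 + 19734) = -27132/(-11564) = -27132*(-1/11564) = 969/413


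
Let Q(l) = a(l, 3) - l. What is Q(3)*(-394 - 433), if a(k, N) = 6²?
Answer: -27291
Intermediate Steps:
a(k, N) = 36
Q(l) = 36 - l
Q(3)*(-394 - 433) = (36 - 1*3)*(-394 - 433) = (36 - 3)*(-827) = 33*(-827) = -27291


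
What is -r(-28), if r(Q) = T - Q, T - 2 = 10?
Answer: -40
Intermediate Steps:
T = 12 (T = 2 + 10 = 12)
r(Q) = 12 - Q
-r(-28) = -(12 - 1*(-28)) = -(12 + 28) = -1*40 = -40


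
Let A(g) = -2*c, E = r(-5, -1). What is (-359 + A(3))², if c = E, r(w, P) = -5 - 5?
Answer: 114921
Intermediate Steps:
r(w, P) = -10
E = -10
c = -10
A(g) = 20 (A(g) = -2*(-10) = 20)
(-359 + A(3))² = (-359 + 20)² = (-339)² = 114921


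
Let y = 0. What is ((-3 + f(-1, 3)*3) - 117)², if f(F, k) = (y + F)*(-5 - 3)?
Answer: 9216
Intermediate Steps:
f(F, k) = -8*F (f(F, k) = (0 + F)*(-5 - 3) = F*(-8) = -8*F)
((-3 + f(-1, 3)*3) - 117)² = ((-3 - 8*(-1)*3) - 117)² = ((-3 + 8*3) - 117)² = ((-3 + 24) - 117)² = (21 - 117)² = (-96)² = 9216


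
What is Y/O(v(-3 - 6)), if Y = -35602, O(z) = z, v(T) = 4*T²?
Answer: -17801/162 ≈ -109.88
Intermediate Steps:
Y/O(v(-3 - 6)) = -35602*1/(4*(-3 - 6)²) = -35602/(4*(-9)²) = -35602/(4*81) = -35602/324 = -35602*1/324 = -17801/162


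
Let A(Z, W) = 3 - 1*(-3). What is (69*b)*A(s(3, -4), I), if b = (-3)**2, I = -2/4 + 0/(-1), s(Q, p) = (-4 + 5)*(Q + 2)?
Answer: 3726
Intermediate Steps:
s(Q, p) = 2 + Q (s(Q, p) = 1*(2 + Q) = 2 + Q)
I = -1/2 (I = -2*1/4 + 0*(-1) = -1/2 + 0 = -1/2 ≈ -0.50000)
A(Z, W) = 6 (A(Z, W) = 3 + 3 = 6)
b = 9
(69*b)*A(s(3, -4), I) = (69*9)*6 = 621*6 = 3726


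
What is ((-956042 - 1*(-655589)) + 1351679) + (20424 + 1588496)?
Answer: 2660146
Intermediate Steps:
((-956042 - 1*(-655589)) + 1351679) + (20424 + 1588496) = ((-956042 + 655589) + 1351679) + 1608920 = (-300453 + 1351679) + 1608920 = 1051226 + 1608920 = 2660146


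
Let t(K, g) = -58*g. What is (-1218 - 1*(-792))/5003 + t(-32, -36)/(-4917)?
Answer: -4180302/8199917 ≈ -0.50980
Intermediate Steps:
(-1218 - 1*(-792))/5003 + t(-32, -36)/(-4917) = (-1218 - 1*(-792))/5003 - 58*(-36)/(-4917) = (-1218 + 792)*(1/5003) + 2088*(-1/4917) = -426*1/5003 - 696/1639 = -426/5003 - 696/1639 = -4180302/8199917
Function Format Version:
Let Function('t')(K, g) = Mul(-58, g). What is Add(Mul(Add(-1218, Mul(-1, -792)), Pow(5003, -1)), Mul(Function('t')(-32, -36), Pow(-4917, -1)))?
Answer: Rational(-4180302, 8199917) ≈ -0.50980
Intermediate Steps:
Add(Mul(Add(-1218, Mul(-1, -792)), Pow(5003, -1)), Mul(Function('t')(-32, -36), Pow(-4917, -1))) = Add(Mul(Add(-1218, Mul(-1, -792)), Pow(5003, -1)), Mul(Mul(-58, -36), Pow(-4917, -1))) = Add(Mul(Add(-1218, 792), Rational(1, 5003)), Mul(2088, Rational(-1, 4917))) = Add(Mul(-426, Rational(1, 5003)), Rational(-696, 1639)) = Add(Rational(-426, 5003), Rational(-696, 1639)) = Rational(-4180302, 8199917)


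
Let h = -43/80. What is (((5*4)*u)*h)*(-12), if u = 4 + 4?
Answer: 1032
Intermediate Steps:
u = 8
h = -43/80 (h = -43*1/80 = -43/80 ≈ -0.53750)
(((5*4)*u)*h)*(-12) = (((5*4)*8)*(-43/80))*(-12) = ((20*8)*(-43/80))*(-12) = (160*(-43/80))*(-12) = -86*(-12) = 1032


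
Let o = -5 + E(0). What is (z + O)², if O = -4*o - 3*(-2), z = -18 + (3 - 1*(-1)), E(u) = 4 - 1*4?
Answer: 144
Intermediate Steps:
E(u) = 0 (E(u) = 4 - 4 = 0)
o = -5 (o = -5 + 0 = -5)
z = -14 (z = -18 + (3 + 1) = -18 + 4 = -14)
O = 26 (O = -4*(-5) - 3*(-2) = 20 + 6 = 26)
(z + O)² = (-14 + 26)² = 12² = 144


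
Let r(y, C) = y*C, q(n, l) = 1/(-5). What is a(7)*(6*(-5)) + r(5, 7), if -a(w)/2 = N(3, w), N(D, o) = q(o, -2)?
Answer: 23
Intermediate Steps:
q(n, l) = -1/5 (q(n, l) = 1*(-1/5) = -1/5)
N(D, o) = -1/5
r(y, C) = C*y
a(w) = 2/5 (a(w) = -2*(-1/5) = 2/5)
a(7)*(6*(-5)) + r(5, 7) = 2*(6*(-5))/5 + 7*5 = (2/5)*(-30) + 35 = -12 + 35 = 23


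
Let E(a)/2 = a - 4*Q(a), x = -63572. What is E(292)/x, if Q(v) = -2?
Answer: -150/15893 ≈ -0.0094381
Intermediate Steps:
E(a) = 16 + 2*a (E(a) = 2*(a - 4*(-2)) = 2*(a + 8) = 2*(8 + a) = 16 + 2*a)
E(292)/x = (16 + 2*292)/(-63572) = (16 + 584)*(-1/63572) = 600*(-1/63572) = -150/15893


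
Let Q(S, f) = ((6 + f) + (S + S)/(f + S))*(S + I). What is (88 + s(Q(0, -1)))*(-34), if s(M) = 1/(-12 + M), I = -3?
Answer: -80750/27 ≈ -2990.7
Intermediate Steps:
Q(S, f) = (-3 + S)*(6 + f + 2*S/(S + f)) (Q(S, f) = ((6 + f) + (S + S)/(f + S))*(S - 3) = ((6 + f) + (2*S)/(S + f))*(-3 + S) = ((6 + f) + 2*S/(S + f))*(-3 + S) = (6 + f + 2*S/(S + f))*(-3 + S) = (-3 + S)*(6 + f + 2*S/(S + f)))
(88 + s(Q(0, -1)))*(-34) = (88 + 1/(-12 + (-24*0 - 18*(-1) - 3*(-1)² + 8*0² + 0*(-1)² - 1*0² + 3*0*(-1))/(0 - 1)))*(-34) = (88 + 1/(-12 + (0 + 18 - 3*1 + 8*0 + 0*1 - 1*0 + 0)/(-1)))*(-34) = (88 + 1/(-12 - (0 + 18 - 3 + 0 + 0 + 0 + 0)))*(-34) = (88 + 1/(-12 - 1*15))*(-34) = (88 + 1/(-12 - 15))*(-34) = (88 + 1/(-27))*(-34) = (88 - 1/27)*(-34) = (2375/27)*(-34) = -80750/27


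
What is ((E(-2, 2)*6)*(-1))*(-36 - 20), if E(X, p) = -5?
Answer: -1680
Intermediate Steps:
((E(-2, 2)*6)*(-1))*(-36 - 20) = (-5*6*(-1))*(-36 - 20) = -30*(-1)*(-56) = 30*(-56) = -1680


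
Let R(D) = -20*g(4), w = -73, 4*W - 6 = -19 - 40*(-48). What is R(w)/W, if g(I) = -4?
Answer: 320/1907 ≈ 0.16780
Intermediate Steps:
W = 1907/4 (W = 3/2 + (-19 - 40*(-48))/4 = 3/2 + (-19 + 1920)/4 = 3/2 + (¼)*1901 = 3/2 + 1901/4 = 1907/4 ≈ 476.75)
R(D) = 80 (R(D) = -20*(-4) = 80)
R(w)/W = 80/(1907/4) = 80*(4/1907) = 320/1907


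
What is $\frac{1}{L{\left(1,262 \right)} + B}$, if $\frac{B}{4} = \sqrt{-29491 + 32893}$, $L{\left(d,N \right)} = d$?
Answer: $- \frac{1}{54431} + \frac{36 \sqrt{42}}{54431} \approx 0.0042679$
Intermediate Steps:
$B = 36 \sqrt{42}$ ($B = 4 \sqrt{-29491 + 32893} = 4 \sqrt{3402} = 4 \cdot 9 \sqrt{42} = 36 \sqrt{42} \approx 233.31$)
$\frac{1}{L{\left(1,262 \right)} + B} = \frac{1}{1 + 36 \sqrt{42}}$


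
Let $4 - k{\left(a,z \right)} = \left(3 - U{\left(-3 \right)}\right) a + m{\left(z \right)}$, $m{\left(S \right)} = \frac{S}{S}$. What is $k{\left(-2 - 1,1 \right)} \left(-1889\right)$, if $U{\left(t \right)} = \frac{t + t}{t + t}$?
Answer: $-17001$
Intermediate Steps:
$m{\left(S \right)} = 1$
$U{\left(t \right)} = 1$ ($U{\left(t \right)} = \frac{2 t}{2 t} = 2 t \frac{1}{2 t} = 1$)
$k{\left(a,z \right)} = 3 - 2 a$ ($k{\left(a,z \right)} = 4 - \left(\left(3 - 1\right) a + 1\right) = 4 - \left(2 a + 1\right) = 4 - \left(1 + 2 a\right) = 3 - 2 a$)
$k{\left(-2 - 1,1 \right)} \left(-1889\right) = \left(3 - 2 \left(-2 - 1\right)\right) \left(-1889\right) = \left(3 - -6\right) \left(-1889\right) = \left(3 + 6\right) \left(-1889\right) = 9 \left(-1889\right) = -17001$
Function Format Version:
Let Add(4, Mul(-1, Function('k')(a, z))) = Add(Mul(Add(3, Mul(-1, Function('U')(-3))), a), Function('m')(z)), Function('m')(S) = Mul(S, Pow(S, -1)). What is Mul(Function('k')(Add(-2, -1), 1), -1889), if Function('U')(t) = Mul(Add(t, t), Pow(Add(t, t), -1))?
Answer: -17001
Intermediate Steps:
Function('m')(S) = 1
Function('U')(t) = 1 (Function('U')(t) = Mul(Mul(2, t), Pow(Mul(2, t), -1)) = Mul(Mul(2, t), Mul(Rational(1, 2), Pow(t, -1))) = 1)
Function('k')(a, z) = Add(3, Mul(-2, a)) (Function('k')(a, z) = Add(4, Mul(-1, Add(Mul(Add(3, Mul(-1, 1)), a), 1))) = Add(4, Mul(-1, Add(Mul(Add(3, -1), a), 1))) = Add(4, Mul(-1, Add(Mul(2, a), 1))) = Add(4, Mul(-1, Add(1, Mul(2, a)))) = Add(4, Add(-1, Mul(-2, a))) = Add(3, Mul(-2, a)))
Mul(Function('k')(Add(-2, -1), 1), -1889) = Mul(Add(3, Mul(-2, Add(-2, -1))), -1889) = Mul(Add(3, Mul(-2, -3)), -1889) = Mul(Add(3, 6), -1889) = Mul(9, -1889) = -17001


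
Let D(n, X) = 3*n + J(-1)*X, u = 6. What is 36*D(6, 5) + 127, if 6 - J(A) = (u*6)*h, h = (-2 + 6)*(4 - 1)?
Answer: -75905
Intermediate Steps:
h = 12 (h = 4*3 = 12)
J(A) = -426 (J(A) = 6 - 6*6*12 = 6 - 36*12 = 6 - 1*432 = 6 - 432 = -426)
D(n, X) = -426*X + 3*n (D(n, X) = 3*n - 426*X = -426*X + 3*n)
36*D(6, 5) + 127 = 36*(-426*5 + 3*6) + 127 = 36*(-2130 + 18) + 127 = 36*(-2112) + 127 = -76032 + 127 = -75905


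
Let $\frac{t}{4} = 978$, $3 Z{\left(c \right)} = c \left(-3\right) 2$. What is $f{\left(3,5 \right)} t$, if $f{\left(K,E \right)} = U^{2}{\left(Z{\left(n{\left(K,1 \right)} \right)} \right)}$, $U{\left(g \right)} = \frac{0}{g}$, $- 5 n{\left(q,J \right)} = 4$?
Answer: $0$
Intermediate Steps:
$n{\left(q,J \right)} = - \frac{4}{5}$ ($n{\left(q,J \right)} = \left(- \frac{1}{5}\right) 4 = - \frac{4}{5}$)
$Z{\left(c \right)} = - 2 c$ ($Z{\left(c \right)} = \frac{c \left(-3\right) 2}{3} = \frac{- 3 c 2}{3} = \frac{\left(-6\right) c}{3} = - 2 c$)
$t = 3912$ ($t = 4 \cdot 978 = 3912$)
$U{\left(g \right)} = 0$
$f{\left(K,E \right)} = 0$ ($f{\left(K,E \right)} = 0^{2} = 0$)
$f{\left(3,5 \right)} t = 0 \cdot 3912 = 0$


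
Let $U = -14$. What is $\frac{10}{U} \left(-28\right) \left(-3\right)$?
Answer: $-60$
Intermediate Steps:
$\frac{10}{U} \left(-28\right) \left(-3\right) = \frac{10}{-14} \left(-28\right) \left(-3\right) = 10 \left(- \frac{1}{14}\right) \left(-28\right) \left(-3\right) = \left(- \frac{5}{7}\right) \left(-28\right) \left(-3\right) = 20 \left(-3\right) = -60$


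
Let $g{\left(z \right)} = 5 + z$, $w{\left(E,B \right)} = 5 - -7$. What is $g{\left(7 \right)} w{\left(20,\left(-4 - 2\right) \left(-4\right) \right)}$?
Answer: $144$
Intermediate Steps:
$w{\left(E,B \right)} = 12$ ($w{\left(E,B \right)} = 5 + 7 = 12$)
$g{\left(7 \right)} w{\left(20,\left(-4 - 2\right) \left(-4\right) \right)} = \left(5 + 7\right) 12 = 12 \cdot 12 = 144$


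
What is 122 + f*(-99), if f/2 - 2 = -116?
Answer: 22694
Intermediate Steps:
f = -228 (f = 4 + 2*(-116) = 4 - 232 = -228)
122 + f*(-99) = 122 - 228*(-99) = 122 + 22572 = 22694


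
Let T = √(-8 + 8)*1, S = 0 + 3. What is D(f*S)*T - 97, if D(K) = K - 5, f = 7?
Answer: -97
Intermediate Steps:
S = 3
D(K) = -5 + K
T = 0 (T = √0*1 = 0*1 = 0)
D(f*S)*T - 97 = (-5 + 7*3)*0 - 97 = (-5 + 21)*0 - 97 = 16*0 - 97 = 0 - 97 = -97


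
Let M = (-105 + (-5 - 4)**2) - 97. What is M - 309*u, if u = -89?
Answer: 27380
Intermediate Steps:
M = -121 (M = (-105 + (-9)**2) - 97 = (-105 + 81) - 97 = -24 - 97 = -121)
M - 309*u = -121 - 309*(-89) = -121 + 27501 = 27380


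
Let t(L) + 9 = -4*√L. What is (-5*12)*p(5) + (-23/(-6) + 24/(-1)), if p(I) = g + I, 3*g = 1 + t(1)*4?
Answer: 4199/6 ≈ 699.83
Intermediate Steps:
t(L) = -9 - 4*√L
g = -17 (g = (1 + (-9 - 4*√1)*4)/3 = (1 + (-9 - 4*1)*4)/3 = (1 + (-9 - 4)*4)/3 = (1 - 13*4)/3 = (1 - 52)/3 = (⅓)*(-51) = -17)
p(I) = -17 + I
(-5*12)*p(5) + (-23/(-6) + 24/(-1)) = (-5*12)*(-17 + 5) + (-23/(-6) + 24/(-1)) = -60*(-12) + (-23*(-⅙) + 24*(-1)) = 720 + (23/6 - 24) = 720 - 121/6 = 4199/6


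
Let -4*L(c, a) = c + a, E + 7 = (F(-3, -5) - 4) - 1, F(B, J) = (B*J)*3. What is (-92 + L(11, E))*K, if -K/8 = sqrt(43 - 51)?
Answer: 1648*I*sqrt(2) ≈ 2330.6*I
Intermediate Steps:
F(B, J) = 3*B*J
E = 33 (E = -7 + ((3*(-3)*(-5) - 4) - 1) = -7 + ((45 - 4) - 1) = -7 + (41 - 1) = -7 + 40 = 33)
K = -16*I*sqrt(2) (K = -8*sqrt(43 - 51) = -16*I*sqrt(2) ≈ -22.627*I)
L(c, a) = -a/4 - c/4 (L(c, a) = -(c + a)/4 = -(a + c)/4 = -a/4 - c/4)
(-92 + L(11, E))*K = (-92 + (-1/4*33 - 1/4*11))*(-16*I*sqrt(2)) = (-92 + (-33/4 - 11/4))*(-16*I*sqrt(2)) = (-92 - 11)*(-16*I*sqrt(2)) = -(-1648)*I*sqrt(2) = 1648*I*sqrt(2)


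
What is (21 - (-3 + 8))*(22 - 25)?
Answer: -48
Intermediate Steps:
(21 - (-3 + 8))*(22 - 25) = (21 - 1*5)*(-3) = (21 - 5)*(-3) = 16*(-3) = -48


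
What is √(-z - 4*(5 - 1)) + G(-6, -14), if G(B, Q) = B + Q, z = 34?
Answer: -20 + 5*I*√2 ≈ -20.0 + 7.0711*I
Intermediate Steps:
√(-z - 4*(5 - 1)) + G(-6, -14) = √(-1*34 - 4*(5 - 1)) + (-6 - 14) = √(-34 - 4*4) - 20 = √(-34 - 16) - 20 = √(-50) - 20 = 5*I*√2 - 20 = -20 + 5*I*√2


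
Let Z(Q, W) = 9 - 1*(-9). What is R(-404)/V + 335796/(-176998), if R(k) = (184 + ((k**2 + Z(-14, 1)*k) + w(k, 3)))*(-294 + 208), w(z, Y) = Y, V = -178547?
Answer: 1158321929528/15801230953 ≈ 73.306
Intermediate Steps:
Z(Q, W) = 18 (Z(Q, W) = 9 + 9 = 18)
R(k) = -16082 - 1548*k - 86*k**2 (R(k) = (184 + ((k**2 + 18*k) + 3))*(-294 + 208) = (184 + (3 + k**2 + 18*k))*(-86) = (187 + k**2 + 18*k)*(-86) = -16082 - 1548*k - 86*k**2)
R(-404)/V + 335796/(-176998) = (-16082 - 1548*(-404) - 86*(-404)**2)/(-178547) + 335796/(-176998) = (-16082 + 625392 - 86*163216)*(-1/178547) + 335796*(-1/176998) = (-16082 + 625392 - 14036576)*(-1/178547) - 167898/88499 = -13427266*(-1/178547) - 167898/88499 = 13427266/178547 - 167898/88499 = 1158321929528/15801230953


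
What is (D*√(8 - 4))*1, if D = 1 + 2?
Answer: 6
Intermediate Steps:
D = 3
(D*√(8 - 4))*1 = (3*√(8 - 4))*1 = (3*√4)*1 = (3*2)*1 = 6*1 = 6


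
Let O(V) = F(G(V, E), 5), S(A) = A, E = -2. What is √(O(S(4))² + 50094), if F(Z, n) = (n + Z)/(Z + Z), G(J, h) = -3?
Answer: √450847/3 ≈ 223.82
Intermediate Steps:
F(Z, n) = (Z + n)/(2*Z) (F(Z, n) = (Z + n)/((2*Z)) = (Z + n)*(1/(2*Z)) = (Z + n)/(2*Z))
O(V) = -⅓ (O(V) = (½)*(-3 + 5)/(-3) = (½)*(-⅓)*2 = -⅓)
√(O(S(4))² + 50094) = √((-⅓)² + 50094) = √(⅑ + 50094) = √(450847/9) = √450847/3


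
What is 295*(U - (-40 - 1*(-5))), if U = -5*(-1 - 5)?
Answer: 19175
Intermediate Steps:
U = 30 (U = -5*(-6) = 30)
295*(U - (-40 - 1*(-5))) = 295*(30 - (-40 - 1*(-5))) = 295*(30 - (-40 + 5)) = 295*(30 - 1*(-35)) = 295*(30 + 35) = 295*65 = 19175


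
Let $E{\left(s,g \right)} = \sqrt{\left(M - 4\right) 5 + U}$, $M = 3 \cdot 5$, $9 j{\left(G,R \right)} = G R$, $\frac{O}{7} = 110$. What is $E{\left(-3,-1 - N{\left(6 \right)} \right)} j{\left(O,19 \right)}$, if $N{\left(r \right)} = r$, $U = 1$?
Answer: $\frac{29260 \sqrt{14}}{9} \approx 12165.0$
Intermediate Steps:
$O = 770$ ($O = 7 \cdot 110 = 770$)
$j{\left(G,R \right)} = \frac{G R}{9}$
$M = 15$
$E{\left(s,g \right)} = 2 \sqrt{14}$ ($E{\left(s,g \right)} = \sqrt{\left(15 - 4\right) 5 + 1} = \sqrt{11 \cdot 5 + 1} = \sqrt{55 + 1} = \sqrt{56} = 2 \sqrt{14}$)
$E{\left(-3,-1 - N{\left(6 \right)} \right)} j{\left(O,19 \right)} = 2 \sqrt{14} \cdot \frac{1}{9} \cdot 770 \cdot 19 = 2 \sqrt{14} \cdot \frac{14630}{9} = \frac{29260 \sqrt{14}}{9}$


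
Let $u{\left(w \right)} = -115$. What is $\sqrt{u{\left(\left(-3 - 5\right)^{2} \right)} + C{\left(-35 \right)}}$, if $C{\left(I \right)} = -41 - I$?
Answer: $11 i \approx 11.0 i$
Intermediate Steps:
$\sqrt{u{\left(\left(-3 - 5\right)^{2} \right)} + C{\left(-35 \right)}} = \sqrt{-115 - 6} = \sqrt{-121} = 11 i$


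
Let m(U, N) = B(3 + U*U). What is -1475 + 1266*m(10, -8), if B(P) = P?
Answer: 128923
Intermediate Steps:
m(U, N) = 3 + U² (m(U, N) = 3 + U*U = 3 + U²)
-1475 + 1266*m(10, -8) = -1475 + 1266*(3 + 10²) = -1475 + 1266*(3 + 100) = -1475 + 1266*103 = -1475 + 130398 = 128923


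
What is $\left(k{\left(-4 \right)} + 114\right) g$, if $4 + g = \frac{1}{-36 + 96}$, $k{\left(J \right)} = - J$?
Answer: $- \frac{14101}{30} \approx -470.03$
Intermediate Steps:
$g = - \frac{239}{60}$ ($g = -4 + \frac{1}{-36 + 96} = -4 + \frac{1}{60} = - \frac{239}{60} \approx -3.9833$)
$\left(k{\left(-4 \right)} + 114\right) g = \left(\left(-1\right) \left(-4\right) + 114\right) \left(- \frac{239}{60}\right) = \left(4 + 114\right) \left(- \frac{239}{60}\right) = 118 \left(- \frac{239}{60}\right) = - \frac{14101}{30}$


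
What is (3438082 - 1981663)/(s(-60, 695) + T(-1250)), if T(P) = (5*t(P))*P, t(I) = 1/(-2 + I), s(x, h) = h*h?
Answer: 911718294/302376775 ≈ 3.0152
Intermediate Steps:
s(x, h) = h²
T(P) = 5*P/(-2 + P) (T(P) = (5/(-2 + P))*P = 5*P/(-2 + P))
(3438082 - 1981663)/(s(-60, 695) + T(-1250)) = (3438082 - 1981663)/(695² + 5*(-1250)/(-2 - 1250)) = 1456419/(483025 + 5*(-1250)/(-1252)) = 1456419/(483025 + 5*(-1250)*(-1/1252)) = 1456419/(483025 + 3125/626) = 1456419/(302376775/626) = 1456419*(626/302376775) = 911718294/302376775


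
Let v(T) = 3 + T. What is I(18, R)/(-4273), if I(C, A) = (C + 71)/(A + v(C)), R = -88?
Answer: 89/286291 ≈ 0.00031087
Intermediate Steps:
I(C, A) = (71 + C)/(3 + A + C) (I(C, A) = (C + 71)/(A + (3 + C)) = (71 + C)/(3 + A + C))
I(18, R)/(-4273) = ((71 + 18)/(3 - 88 + 18))/(-4273) = (89/(-67))*(-1/4273) = -1/67*89*(-1/4273) = -89/67*(-1/4273) = 89/286291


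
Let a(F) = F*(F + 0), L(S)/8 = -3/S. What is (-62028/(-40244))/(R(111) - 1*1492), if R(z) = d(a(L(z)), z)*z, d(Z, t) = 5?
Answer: -15507/9427157 ≈ -0.0016449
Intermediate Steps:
L(S) = -24/S (L(S) = 8*(-3/S) = -24/S)
a(F) = F² (a(F) = F*F = F²)
R(z) = 5*z
(-62028/(-40244))/(R(111) - 1*1492) = (-62028/(-40244))/(5*111 - 1*1492) = (-62028*(-1/40244))/(555 - 1492) = (15507/10061)/(-937) = (15507/10061)*(-1/937) = -15507/9427157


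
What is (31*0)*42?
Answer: 0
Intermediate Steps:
(31*0)*42 = 0*42 = 0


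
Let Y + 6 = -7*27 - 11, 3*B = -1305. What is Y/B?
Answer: 206/435 ≈ 0.47356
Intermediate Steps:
B = -435 (B = (⅓)*(-1305) = -435)
Y = -206 (Y = -6 + (-7*27 - 11) = -6 + (-189 - 11) = -6 - 200 = -206)
Y/B = -206/(-435) = -206*(-1/435) = 206/435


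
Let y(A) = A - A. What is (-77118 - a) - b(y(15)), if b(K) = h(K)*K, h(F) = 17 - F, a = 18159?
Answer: -95277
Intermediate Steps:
y(A) = 0
b(K) = K*(17 - K) (b(K) = (17 - K)*K = K*(17 - K))
(-77118 - a) - b(y(15)) = (-77118 - 1*18159) - 0*(17 - 1*0) = (-77118 - 18159) - 0*(17 + 0) = -95277 - 0*17 = -95277 - 1*0 = -95277 + 0 = -95277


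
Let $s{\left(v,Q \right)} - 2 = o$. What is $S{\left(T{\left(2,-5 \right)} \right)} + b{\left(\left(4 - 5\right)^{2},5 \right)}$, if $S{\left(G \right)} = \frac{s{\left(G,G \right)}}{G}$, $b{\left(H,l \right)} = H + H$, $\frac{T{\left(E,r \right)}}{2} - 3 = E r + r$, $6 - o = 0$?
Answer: $\frac{5}{3} \approx 1.6667$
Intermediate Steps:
$o = 6$ ($o = 6 - 0 = 6 + 0 = 6$)
$s{\left(v,Q \right)} = 8$ ($s{\left(v,Q \right)} = 2 + 6 = 8$)
$T{\left(E,r \right)} = 6 + 2 r + 2 E r$ ($T{\left(E,r \right)} = 6 + 2 \left(E r + r\right) = 6 + 2 \left(r + E r\right) = 6 + \left(2 r + 2 E r\right) = 6 + 2 r + 2 E r$)
$b{\left(H,l \right)} = 2 H$
$S{\left(G \right)} = \frac{8}{G}$
$S{\left(T{\left(2,-5 \right)} \right)} + b{\left(\left(4 - 5\right)^{2},5 \right)} = \frac{8}{6 + 2 \left(-5\right) + 2 \cdot 2 \left(-5\right)} + 2 \left(4 - 5\right)^{2} = \frac{8}{6 - 10 - 20} + 2 \left(-1\right)^{2} = \frac{8}{-24} + 2 \cdot 1 = 8 \left(- \frac{1}{24}\right) + 2 = - \frac{1}{3} + 2 = \frac{5}{3}$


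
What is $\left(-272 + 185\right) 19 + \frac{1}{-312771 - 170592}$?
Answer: $- \frac{798999040}{483363} \approx -1653.0$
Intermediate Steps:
$\left(-272 + 185\right) 19 + \frac{1}{-312771 - 170592} = \left(-87\right) 19 + \frac{1}{-483363} = -1653 - \frac{1}{483363} = - \frac{798999040}{483363}$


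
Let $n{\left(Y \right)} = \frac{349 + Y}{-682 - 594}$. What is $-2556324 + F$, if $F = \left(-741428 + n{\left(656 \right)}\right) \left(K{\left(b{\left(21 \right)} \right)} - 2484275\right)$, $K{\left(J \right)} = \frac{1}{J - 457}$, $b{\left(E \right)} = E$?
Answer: $\frac{1024721090294832969}{556336} \approx 1.8419 \cdot 10^{12}$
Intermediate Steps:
$K{\left(J \right)} = \frac{1}{-457 + J}$
$n{\left(Y \right)} = - \frac{349}{1276} - \frac{Y}{1276}$ ($n{\left(Y \right)} = \frac{349 + Y}{-1276} = \left(349 + Y\right) \left(- \frac{1}{1276}\right) = - \frac{349}{1276} - \frac{Y}{1276}$)
$F = \frac{1024722512469901833}{556336}$ ($F = \left(-741428 - \frac{1005}{1276}\right) \left(\frac{1}{-457 + 21} - 2484275\right) = \left(-741428 - \frac{1005}{1276}\right) \left(\frac{1}{-436} - 2484275\right) = \left(-741428 - \frac{1005}{1276}\right) \left(- \frac{1}{436} - 2484275\right) = \left(- \frac{946063133}{1276}\right) \left(- \frac{1083143901}{436}\right) = \frac{1024722512469901833}{556336} \approx 1.8419 \cdot 10^{12}$)
$-2556324 + F = -2556324 + \frac{1024722512469901833}{556336} = \frac{1024721090294832969}{556336}$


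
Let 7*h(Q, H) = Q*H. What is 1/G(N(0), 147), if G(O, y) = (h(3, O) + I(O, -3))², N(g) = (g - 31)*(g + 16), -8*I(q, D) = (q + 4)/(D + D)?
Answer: 784/38925121 ≈ 2.0141e-5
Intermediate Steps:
h(Q, H) = H*Q/7 (h(Q, H) = (Q*H)/7 = (H*Q)/7 = H*Q/7)
I(q, D) = -(4 + q)/(16*D) (I(q, D) = -(q + 4)/(8*(D + D)) = -(4 + q)/(8*(2*D)) = -(4 + q)*1/(2*D)/8 = -(4 + q)/(16*D))
N(g) = (-31 + g)*(16 + g)
G(O, y) = (1/12 + 151*O/336)² (G(O, y) = ((⅐)*O*3 + (1/16)*(-4 - O)/(-3))² = (3*O/7 + (1/16)*(-⅓)*(-4 - O))² = (3*O/7 + (1/12 + O/48))² = (1/12 + 151*O/336)²)
1/G(N(0), 147) = 1/((28 + 151*(-496 + 0² - 15*0))²/112896) = 1/((28 + 151*(-496 + 0 + 0))²/112896) = 1/((28 + 151*(-496))²/112896) = 1/((28 - 74896)²/112896) = 1/((1/112896)*(-74868)²) = 1/((1/112896)*5605217424) = 1/(38925121/784) = 784/38925121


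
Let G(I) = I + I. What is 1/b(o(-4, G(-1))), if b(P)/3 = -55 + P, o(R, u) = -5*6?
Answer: -1/255 ≈ -0.0039216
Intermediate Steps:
G(I) = 2*I
o(R, u) = -30
b(P) = -165 + 3*P (b(P) = 3*(-55 + P) = -165 + 3*P)
1/b(o(-4, G(-1))) = 1/(-165 + 3*(-30)) = 1/(-165 - 90) = 1/(-255) = -1/255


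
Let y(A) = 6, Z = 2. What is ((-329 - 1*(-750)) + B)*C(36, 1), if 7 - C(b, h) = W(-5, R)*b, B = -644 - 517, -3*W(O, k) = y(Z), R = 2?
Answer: -58460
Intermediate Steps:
W(O, k) = -2 (W(O, k) = -⅓*6 = -2)
B = -1161
C(b, h) = 7 + 2*b (C(b, h) = 7 - (-2)*b = 7 + 2*b)
((-329 - 1*(-750)) + B)*C(36, 1) = ((-329 - 1*(-750)) - 1161)*(7 + 2*36) = ((-329 + 750) - 1161)*(7 + 72) = (421 - 1161)*79 = -740*79 = -58460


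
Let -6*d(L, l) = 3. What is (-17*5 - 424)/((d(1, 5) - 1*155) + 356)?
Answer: -1018/401 ≈ -2.5387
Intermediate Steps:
d(L, l) = -½ (d(L, l) = -⅙*3 = -½)
(-17*5 - 424)/((d(1, 5) - 1*155) + 356) = (-17*5 - 424)/((-½ - 1*155) + 356) = (-85 - 424)/((-½ - 155) + 356) = -509/(-311/2 + 356) = -509/401/2 = -509*2/401 = -1018/401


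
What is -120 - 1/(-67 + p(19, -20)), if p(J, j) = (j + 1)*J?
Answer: -51359/428 ≈ -120.00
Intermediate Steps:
p(J, j) = J*(1 + j) (p(J, j) = (1 + j)*J = J*(1 + j))
-120 - 1/(-67 + p(19, -20)) = -120 - 1/(-67 + 19*(1 - 20)) = -120 - 1/(-67 + 19*(-19)) = -120 - 1/(-67 - 361) = -120 - 1/(-428) = -120 - 1*(-1/428) = -120 + 1/428 = -51359/428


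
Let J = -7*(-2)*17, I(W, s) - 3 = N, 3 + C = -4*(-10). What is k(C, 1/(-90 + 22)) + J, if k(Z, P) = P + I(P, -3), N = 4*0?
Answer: 16387/68 ≈ 240.99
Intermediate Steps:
N = 0
C = 37 (C = -3 - 4*(-10) = -3 + 40 = 37)
I(W, s) = 3 (I(W, s) = 3 + 0 = 3)
k(Z, P) = 3 + P (k(Z, P) = P + 3 = 3 + P)
J = 238 (J = 14*17 = 238)
k(C, 1/(-90 + 22)) + J = (3 + 1/(-90 + 22)) + 238 = (3 + 1/(-68)) + 238 = (3 - 1/68) + 238 = 203/68 + 238 = 16387/68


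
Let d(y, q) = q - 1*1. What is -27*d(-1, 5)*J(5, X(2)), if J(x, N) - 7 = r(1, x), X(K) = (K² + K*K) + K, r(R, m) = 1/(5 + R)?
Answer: -774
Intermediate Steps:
X(K) = K + 2*K² (X(K) = (K² + K²) + K = 2*K² + K = K + 2*K²)
d(y, q) = -1 + q (d(y, q) = q - 1 = -1 + q)
J(x, N) = 43/6 (J(x, N) = 7 + 1/(5 + 1) = 7 + 1/6 = 7 + ⅙ = 43/6)
-27*d(-1, 5)*J(5, X(2)) = -27*(-1 + 5)*43/6 = -108*43/6 = -27*86/3 = -774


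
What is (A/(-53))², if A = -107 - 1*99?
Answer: 42436/2809 ≈ 15.107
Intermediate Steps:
A = -206 (A = -107 - 99 = -206)
(A/(-53))² = (-206/(-53))² = (-206*(-1/53))² = (206/53)² = 42436/2809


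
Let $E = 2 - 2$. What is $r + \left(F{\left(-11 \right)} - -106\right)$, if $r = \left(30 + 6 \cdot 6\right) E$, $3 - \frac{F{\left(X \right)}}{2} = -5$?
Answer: $122$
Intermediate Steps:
$F{\left(X \right)} = 16$ ($F{\left(X \right)} = 6 - -10 = 6 + 10 = 16$)
$E = 0$
$r = 0$ ($r = \left(30 + 6 \cdot 6\right) 0 = \left(30 + 36\right) 0 = 66 \cdot 0 = 0$)
$r + \left(F{\left(-11 \right)} - -106\right) = 0 + \left(16 - -106\right) = 0 + \left(16 + 106\right) = 0 + 122 = 122$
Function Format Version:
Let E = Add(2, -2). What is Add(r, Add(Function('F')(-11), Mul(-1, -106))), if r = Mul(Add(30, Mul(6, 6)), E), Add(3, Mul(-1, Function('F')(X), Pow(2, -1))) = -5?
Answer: 122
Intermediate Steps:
Function('F')(X) = 16 (Function('F')(X) = Add(6, Mul(-2, -5)) = Add(6, 10) = 16)
E = 0
r = 0 (r = Mul(Add(30, Mul(6, 6)), 0) = Mul(Add(30, 36), 0) = Mul(66, 0) = 0)
Add(r, Add(Function('F')(-11), Mul(-1, -106))) = Add(0, Add(16, Mul(-1, -106))) = Add(0, Add(16, 106)) = Add(0, 122) = 122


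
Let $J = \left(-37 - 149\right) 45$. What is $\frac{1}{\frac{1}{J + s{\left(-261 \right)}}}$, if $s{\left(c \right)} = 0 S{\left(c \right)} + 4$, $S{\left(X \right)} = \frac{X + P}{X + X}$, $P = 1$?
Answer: $-8366$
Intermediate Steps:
$S{\left(X \right)} = \frac{1 + X}{2 X}$ ($S{\left(X \right)} = \frac{X + 1}{X + X} = \frac{1 + X}{2 X}$)
$s{\left(c \right)} = 4$ ($s{\left(c \right)} = 0 \frac{1 + c}{2 c} + 4 = 0 + 4 = 4$)
$J = -8370$ ($J = \left(-186\right) 45 = -8370$)
$\frac{1}{\frac{1}{J + s{\left(-261 \right)}}} = \frac{1}{\frac{1}{-8370 + 4}} = \frac{1}{\frac{1}{-8366}} = \frac{1}{- \frac{1}{8366}} = -8366$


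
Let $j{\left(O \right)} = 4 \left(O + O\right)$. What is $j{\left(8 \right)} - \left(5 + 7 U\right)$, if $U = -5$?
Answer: $94$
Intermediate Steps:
$j{\left(O \right)} = 8 O$ ($j{\left(O \right)} = 4 \cdot 2 O = 8 O$)
$j{\left(8 \right)} - \left(5 + 7 U\right) = 8 \cdot 8 - -30 = 64 + \left(-5 + 35\right) = 64 + 30 = 94$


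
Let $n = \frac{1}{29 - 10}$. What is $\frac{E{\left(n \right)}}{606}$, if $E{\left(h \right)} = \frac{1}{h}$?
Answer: $\frac{19}{606} \approx 0.031353$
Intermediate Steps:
$n = \frac{1}{19} \approx 0.052632$
$\frac{E{\left(n \right)}}{606} = \frac{\frac{1}{\frac{1}{19}}}{606} = 19 \cdot \frac{1}{606} = \frac{19}{606}$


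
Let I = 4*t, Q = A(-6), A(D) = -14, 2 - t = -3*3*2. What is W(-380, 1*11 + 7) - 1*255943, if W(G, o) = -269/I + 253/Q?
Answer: -143340083/560 ≈ -2.5596e+5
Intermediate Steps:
t = 20 (t = 2 - (-3*3)*2 = 2 - (-9)*2 = 2 - 1*(-18) = 2 + 18 = 20)
Q = -14
I = 80 (I = 4*20 = 80)
W(G, o) = -12003/560 (W(G, o) = -269/80 + 253/(-14) = -269*1/80 + 253*(-1/14) = -269/80 - 253/14 = -12003/560)
W(-380, 1*11 + 7) - 1*255943 = -12003/560 - 1*255943 = -12003/560 - 255943 = -143340083/560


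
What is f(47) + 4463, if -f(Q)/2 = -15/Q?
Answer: 209791/47 ≈ 4463.6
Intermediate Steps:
f(Q) = 30/Q (f(Q) = -(-30)/Q = 30/Q)
f(47) + 4463 = 30/47 + 4463 = 209791/47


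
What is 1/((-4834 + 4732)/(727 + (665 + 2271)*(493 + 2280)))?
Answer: -2714085/34 ≈ -79826.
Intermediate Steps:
1/((-4834 + 4732)/(727 + (665 + 2271)*(493 + 2280))) = 1/(-102/(727 + 2936*2773)) = 1/(-102/(727 + 8141528)) = 1/(-102/8142255) = 1/(-102*1/8142255) = 1/(-34/2714085) = -2714085/34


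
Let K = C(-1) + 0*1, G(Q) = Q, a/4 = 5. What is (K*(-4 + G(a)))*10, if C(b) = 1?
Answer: 160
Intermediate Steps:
a = 20 (a = 4*5 = 20)
K = 1 (K = 1 + 0*1 = 1 + 0 = 1)
(K*(-4 + G(a)))*10 = (1*(-4 + 20))*10 = (1*16)*10 = 16*10 = 160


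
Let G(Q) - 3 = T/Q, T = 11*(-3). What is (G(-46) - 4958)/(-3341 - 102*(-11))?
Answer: 227897/102074 ≈ 2.2327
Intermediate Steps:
T = -33
G(Q) = 3 - 33/Q
(G(-46) - 4958)/(-3341 - 102*(-11)) = ((3 - 33/(-46)) - 4958)/(-3341 - 102*(-11)) = ((3 - 33*(-1/46)) - 4958)/(-3341 + 1122) = ((3 + 33/46) - 4958)/(-2219) = (171/46 - 4958)*(-1/2219) = -227897/46*(-1/2219) = 227897/102074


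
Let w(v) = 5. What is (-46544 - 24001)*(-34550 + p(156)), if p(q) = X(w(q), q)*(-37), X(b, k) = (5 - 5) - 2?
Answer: 2432109420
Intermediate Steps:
X(b, k) = -2 (X(b, k) = 0 - 2 = -2)
p(q) = 74 (p(q) = -2*(-37) = 74)
(-46544 - 24001)*(-34550 + p(156)) = (-46544 - 24001)*(-34550 + 74) = -70545*(-34476) = 2432109420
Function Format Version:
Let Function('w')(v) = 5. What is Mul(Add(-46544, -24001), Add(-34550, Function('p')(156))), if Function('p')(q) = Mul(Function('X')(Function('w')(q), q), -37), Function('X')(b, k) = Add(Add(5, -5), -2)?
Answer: 2432109420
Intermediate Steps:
Function('X')(b, k) = -2 (Function('X')(b, k) = Add(0, -2) = -2)
Function('p')(q) = 74 (Function('p')(q) = Mul(-2, -37) = 74)
Mul(Add(-46544, -24001), Add(-34550, Function('p')(156))) = Mul(Add(-46544, -24001), Add(-34550, 74)) = Mul(-70545, -34476) = 2432109420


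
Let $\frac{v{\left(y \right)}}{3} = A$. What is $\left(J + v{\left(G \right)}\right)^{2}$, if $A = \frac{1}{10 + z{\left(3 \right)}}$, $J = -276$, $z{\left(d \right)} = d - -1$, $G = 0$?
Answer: $\frac{14907321}{196} \approx 76058.0$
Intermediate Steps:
$z{\left(d \right)} = 1 + d$ ($z{\left(d \right)} = d + 1 = 1 + d$)
$A = \frac{1}{14}$ ($A = \frac{1}{10 + \left(1 + 3\right)} = \frac{1}{10 + 4} = \frac{1}{14} \approx 0.071429$)
$v{\left(y \right)} = \frac{3}{14}$ ($v{\left(y \right)} = 3 \cdot \frac{1}{14} = \frac{3}{14}$)
$\left(J + v{\left(G \right)}\right)^{2} = \left(-276 + \frac{3}{14}\right)^{2} = \left(- \frac{3861}{14}\right)^{2} = \frac{14907321}{196}$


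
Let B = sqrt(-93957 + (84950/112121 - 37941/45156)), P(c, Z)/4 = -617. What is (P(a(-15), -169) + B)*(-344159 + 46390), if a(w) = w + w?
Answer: 734893892 - 297769*I*sqrt(66900887050130902368913)/843822646 ≈ 7.3489e+8 - 9.1273e+7*I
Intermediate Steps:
a(w) = 2*w
P(c, Z) = -2468 (P(c, Z) = 4*(-617) = -2468)
B = I*sqrt(66900887050130902368913)/843822646 (B = sqrt(-93957 + (84950*(1/112121) - 37941*1/45156)) = sqrt(-93957 + (84950/112121 - 12647/15052)) = sqrt(-93957 - 139326887/1687645292) = sqrt(-158566228027331/1687645292) = I*sqrt(66900887050130902368913)/843822646 ≈ 306.52*I)
(P(a(-15), -169) + B)*(-344159 + 46390) = (-2468 + I*sqrt(66900887050130902368913)/843822646)*(-344159 + 46390) = (-2468 + I*sqrt(66900887050130902368913)/843822646)*(-297769) = 734893892 - 297769*I*sqrt(66900887050130902368913)/843822646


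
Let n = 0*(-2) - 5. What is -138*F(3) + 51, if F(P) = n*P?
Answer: 2121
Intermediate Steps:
n = -5 (n = 0 - 5 = -5)
F(P) = -5*P
-138*F(3) + 51 = -(-690)*3 + 51 = -138*(-15) + 51 = 2070 + 51 = 2121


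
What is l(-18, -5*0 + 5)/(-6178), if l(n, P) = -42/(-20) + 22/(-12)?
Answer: -2/46335 ≈ -4.3164e-5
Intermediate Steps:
l(n, P) = 4/15 (l(n, P) = -42*(-1/20) + 22*(-1/12) = 21/10 - 11/6 = 4/15)
l(-18, -5*0 + 5)/(-6178) = (4/15)/(-6178) = (4/15)*(-1/6178) = -2/46335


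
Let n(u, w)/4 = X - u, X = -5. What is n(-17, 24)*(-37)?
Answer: -1776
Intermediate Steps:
n(u, w) = -20 - 4*u (n(u, w) = 4*(-5 - u) = -20 - 4*u)
n(-17, 24)*(-37) = (-20 - 4*(-17))*(-37) = (-20 + 68)*(-37) = 48*(-37) = -1776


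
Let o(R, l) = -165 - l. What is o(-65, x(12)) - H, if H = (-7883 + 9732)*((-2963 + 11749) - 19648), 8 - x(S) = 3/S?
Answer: 80334661/4 ≈ 2.0084e+7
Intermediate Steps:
x(S) = 8 - 3/S
H = -20083838 (H = 1849*(8786 - 19648) = 1849*(-10862) = -20083838)
o(-65, x(12)) - H = (-165 - (8 - 3/12)) - 1*(-20083838) = (-165 - (8 - 3*1/12)) + 20083838 = (-165 - (8 - ¼)) + 20083838 = (-165 - 1*31/4) + 20083838 = (-165 - 31/4) + 20083838 = -691/4 + 20083838 = 80334661/4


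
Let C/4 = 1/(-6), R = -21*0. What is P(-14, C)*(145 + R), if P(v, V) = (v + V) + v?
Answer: -12470/3 ≈ -4156.7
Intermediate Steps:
R = 0
C = -2/3 (C = 4/(-6) = 4*(-1/6) = -2/3 ≈ -0.66667)
P(v, V) = V + 2*v (P(v, V) = (V + v) + v = V + 2*v)
P(-14, C)*(145 + R) = (-2/3 + 2*(-14))*(145 + 0) = (-2/3 - 28)*145 = -86/3*145 = -12470/3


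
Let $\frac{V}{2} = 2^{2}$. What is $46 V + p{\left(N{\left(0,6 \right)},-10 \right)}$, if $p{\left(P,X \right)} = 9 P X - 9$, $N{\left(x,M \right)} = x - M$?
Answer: $899$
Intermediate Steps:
$p{\left(P,X \right)} = -9 + 9 P X$ ($p{\left(P,X \right)} = 9 P X - 9 = -9 + 9 P X$)
$V = 8$ ($V = 2 \cdot 2^{2} = 2 \cdot 4 = 8$)
$46 V + p{\left(N{\left(0,6 \right)},-10 \right)} = 46 \cdot 8 - \left(9 - 9 \left(0 - 6\right) \left(-10\right)\right) = 368 - \left(9 - 9 \left(0 - 6\right) \left(-10\right)\right) = 368 - \left(9 + 54 \left(-10\right)\right) = 368 + \left(-9 + 540\right) = 368 + 531 = 899$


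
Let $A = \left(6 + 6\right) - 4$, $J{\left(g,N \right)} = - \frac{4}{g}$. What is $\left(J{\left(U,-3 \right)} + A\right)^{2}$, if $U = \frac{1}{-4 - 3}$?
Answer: $1296$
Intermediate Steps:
$U = - \frac{1}{7}$ ($U = \frac{1}{-7} = - \frac{1}{7} \approx -0.14286$)
$A = 8$ ($A = 12 - 4 = 8$)
$\left(J{\left(U,-3 \right)} + A\right)^{2} = \left(- \frac{4}{- \frac{1}{7}} + 8\right)^{2} = \left(\left(-4\right) \left(-7\right) + 8\right)^{2} = \left(28 + 8\right)^{2} = 36^{2} = 1296$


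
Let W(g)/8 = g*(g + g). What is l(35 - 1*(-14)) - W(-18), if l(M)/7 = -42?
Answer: -5478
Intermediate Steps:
l(M) = -294 (l(M) = 7*(-42) = -294)
W(g) = 16*g² (W(g) = 8*(g*(g + g)) = 8*(g*(2*g)) = 8*(2*g²) = 16*g²)
l(35 - 1*(-14)) - W(-18) = -294 - 16*(-18)² = -294 - 16*324 = -294 - 1*5184 = -294 - 5184 = -5478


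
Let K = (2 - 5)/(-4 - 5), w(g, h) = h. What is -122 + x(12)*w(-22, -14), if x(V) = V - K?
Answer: -856/3 ≈ -285.33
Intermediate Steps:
K = ⅓ (K = -3/(-9) = -3*(-⅑) = ⅓ ≈ 0.33333)
x(V) = -⅓ + V (x(V) = V - 1*⅓ = V - ⅓ = -⅓ + V)
-122 + x(12)*w(-22, -14) = -122 + (-⅓ + 12)*(-14) = -122 + (35/3)*(-14) = -122 - 490/3 = -856/3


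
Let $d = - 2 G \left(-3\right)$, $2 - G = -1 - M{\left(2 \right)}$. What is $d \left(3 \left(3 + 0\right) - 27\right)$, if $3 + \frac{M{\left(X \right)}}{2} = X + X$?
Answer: $-540$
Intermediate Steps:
$M{\left(X \right)} = -6 + 4 X$ ($M{\left(X \right)} = -6 + 2 \left(X + X\right) = -6 + 2 \cdot 2 X = -6 + 4 X$)
$G = 5$ ($G = 2 - \left(-1 - \left(-6 + 4 \cdot 2\right)\right) = 2 - \left(-1 - \left(-6 + 8\right)\right) = 2 - \left(-1 - 2\right) = 2 - -3 = 2 + 3 = 5$)
$d = 30$ ($d = \left(-2\right) 5 \left(-3\right) = \left(-10\right) \left(-3\right) = 30$)
$d \left(3 \left(3 + 0\right) - 27\right) = 30 \left(3 \left(3 + 0\right) - 27\right) = 30 \left(3 \cdot 3 - 27\right) = 30 \left(9 - 27\right) = 30 \left(-18\right) = -540$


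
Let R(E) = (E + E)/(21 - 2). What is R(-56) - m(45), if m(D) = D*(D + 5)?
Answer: -42862/19 ≈ -2255.9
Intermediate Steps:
m(D) = D*(5 + D)
R(E) = 2*E/19 (R(E) = (2*E)/19 = (2*E)*(1/19) = 2*E/19)
R(-56) - m(45) = (2/19)*(-56) - 45*(5 + 45) = -112/19 - 45*50 = -112/19 - 1*2250 = -112/19 - 2250 = -42862/19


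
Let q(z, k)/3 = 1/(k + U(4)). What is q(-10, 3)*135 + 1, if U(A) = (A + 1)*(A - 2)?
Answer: 418/13 ≈ 32.154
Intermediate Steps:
U(A) = (1 + A)*(-2 + A)
q(z, k) = 3/(10 + k) (q(z, k) = 3/(k + (-2 + 4² - 1*4)) = 3/(k + (-2 + 16 - 4)) = 3/(k + 10) = 3/(10 + k))
q(-10, 3)*135 + 1 = (3/(10 + 3))*135 + 1 = (3/13)*135 + 1 = 405/13 + 1 = 418/13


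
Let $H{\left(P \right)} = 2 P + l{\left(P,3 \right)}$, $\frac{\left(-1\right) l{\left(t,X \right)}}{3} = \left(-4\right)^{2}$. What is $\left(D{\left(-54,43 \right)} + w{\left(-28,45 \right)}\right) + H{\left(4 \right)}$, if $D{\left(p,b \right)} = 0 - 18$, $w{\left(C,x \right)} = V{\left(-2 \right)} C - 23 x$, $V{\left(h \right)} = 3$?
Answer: $-1177$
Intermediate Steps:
$l{\left(t,X \right)} = -48$ ($l{\left(t,X \right)} = - 3 \left(-4\right)^{2} = \left(-3\right) 16 = -48$)
$w{\left(C,x \right)} = - 23 x + 3 C$ ($w{\left(C,x \right)} = 3 C - 23 x = - 23 x + 3 C$)
$H{\left(P \right)} = -48 + 2 P$ ($H{\left(P \right)} = 2 P - 48 = -48 + 2 P$)
$D{\left(p,b \right)} = -18$ ($D{\left(p,b \right)} = 0 - 18 = -18$)
$\left(D{\left(-54,43 \right)} + w{\left(-28,45 \right)}\right) + H{\left(4 \right)} = \left(-18 + \left(\left(-23\right) 45 + 3 \left(-28\right)\right)\right) + \left(-48 + 2 \cdot 4\right) = \left(-18 - 1119\right) + \left(-48 + 8\right) = \left(-18 - 1119\right) - 40 = -1137 - 40 = -1177$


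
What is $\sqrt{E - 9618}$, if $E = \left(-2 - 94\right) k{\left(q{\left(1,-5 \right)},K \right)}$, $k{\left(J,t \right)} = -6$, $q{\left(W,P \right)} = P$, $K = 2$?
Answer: $i \sqrt{9042} \approx 95.089 i$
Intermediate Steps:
$E = 576$ ($E = \left(-2 - 94\right) \left(-6\right) = \left(-96\right) \left(-6\right) = 576$)
$\sqrt{E - 9618} = \sqrt{576 - 9618} = \sqrt{-9042} = i \sqrt{9042}$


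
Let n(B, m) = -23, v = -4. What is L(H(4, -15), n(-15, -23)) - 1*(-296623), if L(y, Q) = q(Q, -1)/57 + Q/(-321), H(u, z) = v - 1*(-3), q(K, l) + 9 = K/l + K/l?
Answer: 1809108073/6099 ≈ 2.9662e+5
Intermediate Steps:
q(K, l) = -9 + 2*K/l (q(K, l) = -9 + (K/l + K/l) = -9 + 2*K/l)
H(u, z) = -1 (H(u, z) = -4 - 1*(-3) = -4 + 3 = -1)
L(y, Q) = -3/19 - 233*Q/6099 (L(y, Q) = (-9 + 2*Q/(-1))/57 + Q/(-321) = (-9 + 2*Q*(-1))*(1/57) + Q*(-1/321) = (-9 - 2*Q)*(1/57) - Q/321 = (-3/19 - 2*Q/57) - Q/321 = -3/19 - 233*Q/6099)
L(H(4, -15), n(-15, -23)) - 1*(-296623) = (-3/19 - 233/6099*(-23)) - 1*(-296623) = (-3/19 + 5359/6099) + 296623 = 4396/6099 + 296623 = 1809108073/6099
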